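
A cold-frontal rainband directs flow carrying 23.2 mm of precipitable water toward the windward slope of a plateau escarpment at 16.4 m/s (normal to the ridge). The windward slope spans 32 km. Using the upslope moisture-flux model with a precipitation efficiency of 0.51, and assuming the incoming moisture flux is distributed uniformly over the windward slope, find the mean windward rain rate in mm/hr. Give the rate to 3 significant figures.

Incoming column moisture flux per unit ridge length: F = V × PW = 16.4 × 23.2 = 380.48 mm·m/s.
Spread over the 32 km slope with efficiency ε = 0.51: R = ε·F/W = 0.51 × 380.48 / 32000 m = 6.064e-03 mm/s.
R = 6.064e-03 × 3600 = 21.8 mm/hr.

R ≈ 21.8 mm/hr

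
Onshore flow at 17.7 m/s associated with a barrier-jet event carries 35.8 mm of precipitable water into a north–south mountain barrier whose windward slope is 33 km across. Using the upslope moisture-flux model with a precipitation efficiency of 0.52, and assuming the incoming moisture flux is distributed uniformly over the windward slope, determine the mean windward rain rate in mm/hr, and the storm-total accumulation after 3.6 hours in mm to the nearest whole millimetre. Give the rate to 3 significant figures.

Incoming column moisture flux per unit ridge length: F = V × PW = 17.7 × 35.8 = 633.66 mm·m/s.
Spread over the 33 km slope with efficiency ε = 0.52: R = ε·F/W = 0.52 × 633.66 / 33000 m = 9.985e-03 mm/s.
R = 9.985e-03 × 3600 = 35.9 mm/hr.
Over 3.6 h: total = 35.9 × 3.6 = 129.24 ≈ 129 mm.

R ≈ 35.9 mm/hr; total ≈ 129 mm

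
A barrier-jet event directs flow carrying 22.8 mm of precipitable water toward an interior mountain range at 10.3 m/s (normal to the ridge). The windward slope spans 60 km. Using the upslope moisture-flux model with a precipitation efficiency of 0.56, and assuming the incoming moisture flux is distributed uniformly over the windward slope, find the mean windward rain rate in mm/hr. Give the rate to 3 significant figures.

R ≈ 7.89 mm/hr

Incoming column moisture flux per unit ridge length: F = V × PW = 10.3 × 22.8 = 234.84 mm·m/s.
Spread over the 60 km slope with efficiency ε = 0.56: R = ε·F/W = 0.56 × 234.84 / 60000 m = 2.192e-03 mm/s.
R = 2.192e-03 × 3600 = 7.89 mm/hr.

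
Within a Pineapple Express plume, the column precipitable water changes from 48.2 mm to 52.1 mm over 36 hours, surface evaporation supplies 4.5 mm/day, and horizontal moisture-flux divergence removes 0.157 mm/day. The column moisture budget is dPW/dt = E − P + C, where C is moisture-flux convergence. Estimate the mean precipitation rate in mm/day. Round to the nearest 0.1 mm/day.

dPW/dt = (52.1 − 48.2) mm / (36/24 day) = +2.600 mm/day.
P = E + C − dPW/dt = 4.5 + (-0.157) − (+2.600) = 1.7 mm/day.

P ≈ 1.7 mm/day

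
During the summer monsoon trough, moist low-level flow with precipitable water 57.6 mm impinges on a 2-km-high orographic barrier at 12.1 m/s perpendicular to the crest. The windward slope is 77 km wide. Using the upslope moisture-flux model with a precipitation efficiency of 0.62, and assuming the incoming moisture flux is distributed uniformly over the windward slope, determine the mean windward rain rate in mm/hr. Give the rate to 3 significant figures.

R ≈ 20.2 mm/hr

Incoming column moisture flux per unit ridge length: F = V × PW = 12.1 × 57.6 = 696.96 mm·m/s.
Spread over the 77 km slope with efficiency ε = 0.62: R = ε·F/W = 0.62 × 696.96 / 77000 m = 5.612e-03 mm/s.
R = 5.612e-03 × 3600 = 20.2 mm/hr.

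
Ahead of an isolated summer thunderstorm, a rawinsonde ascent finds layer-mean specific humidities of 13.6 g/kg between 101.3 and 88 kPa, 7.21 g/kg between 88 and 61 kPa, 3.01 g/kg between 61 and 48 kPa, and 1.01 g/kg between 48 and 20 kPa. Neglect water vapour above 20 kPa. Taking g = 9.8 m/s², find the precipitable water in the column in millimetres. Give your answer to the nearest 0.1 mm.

Precipitable water is the column-integrated vapour mass per unit area: PW = (1/g) Σ q̄ Δp, with q in kg/kg and Δp in Pa (1 kg/m² of water = 1 mm).
Layer 101.3–88 kPa: Δp = 133 hPa = 13300 Pa, q̄ = 0.0136 kg/kg → 0.0136 × 13300 / 9.8 = 18.46 mm
Layer 88–61 kPa: Δp = 270 hPa = 27000 Pa, q̄ = 0.00721 kg/kg → 0.00721 × 27000 / 9.8 = 19.86 mm
Layer 61–48 kPa: Δp = 130 hPa = 13000 Pa, q̄ = 0.00301 kg/kg → 0.00301 × 13000 / 9.8 = 3.99 mm
Layer 48–20 kPa: Δp = 280 hPa = 28000 Pa, q̄ = 0.00101 kg/kg → 0.00101 × 28000 / 9.8 = 2.89 mm
PW = 18.46 + 19.86 + 3.99 + 2.89 = 45.20 ≈ 45.2 mm.

PW ≈ 45.2 mm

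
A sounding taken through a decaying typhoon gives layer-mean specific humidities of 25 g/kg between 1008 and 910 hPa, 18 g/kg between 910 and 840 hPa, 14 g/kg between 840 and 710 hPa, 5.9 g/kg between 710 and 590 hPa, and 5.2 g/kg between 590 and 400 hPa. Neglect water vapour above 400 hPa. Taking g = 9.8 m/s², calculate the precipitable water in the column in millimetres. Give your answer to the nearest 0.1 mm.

Precipitable water is the column-integrated vapour mass per unit area: PW = (1/g) Σ q̄ Δp, with q in kg/kg and Δp in Pa (1 kg/m² of water = 1 mm).
Layer 1008–910 hPa: Δp = 98 hPa = 9800 Pa, q̄ = 0.025 kg/kg → 0.025 × 9800 / 9.8 = 25.00 mm
Layer 910–840 hPa: Δp = 70 hPa = 7000 Pa, q̄ = 0.018 kg/kg → 0.018 × 7000 / 9.8 = 12.86 mm
Layer 840–710 hPa: Δp = 130 hPa = 13000 Pa, q̄ = 0.014 kg/kg → 0.014 × 13000 / 9.8 = 18.57 mm
Layer 710–590 hPa: Δp = 120 hPa = 12000 Pa, q̄ = 0.0059 kg/kg → 0.0059 × 12000 / 9.8 = 7.22 mm
Layer 590–400 hPa: Δp = 190 hPa = 19000 Pa, q̄ = 0.0052 kg/kg → 0.0052 × 19000 / 9.8 = 10.08 mm
PW = 25.00 + 12.86 + 18.57 + 7.22 + 10.08 = 73.73 ≈ 73.7 mm.

PW ≈ 73.7 mm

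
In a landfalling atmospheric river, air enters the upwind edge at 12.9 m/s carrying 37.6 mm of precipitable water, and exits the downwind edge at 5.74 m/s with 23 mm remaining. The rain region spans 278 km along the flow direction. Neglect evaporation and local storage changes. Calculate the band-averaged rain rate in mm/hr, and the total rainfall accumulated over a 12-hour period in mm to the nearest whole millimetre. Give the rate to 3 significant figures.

Column moisture flux per unit crosswind length is F = V × PW.
Inflow: F_in = 12.9 × 37.6 = 485.04 mm·m/s
Outflow: F_out = 5.74 × 23 = 132.02 mm·m/s
Steady-state rate R = (F_in − F_out)/L = (485.04 − 132.02) / 278000 m = 1.270e-03 mm/s.
R = 1.270e-03 × 3600 = 4.57 mm/hr.
Over 12 h: total = 4.57 × 12 = 54.84 ≈ 55 mm.

R ≈ 4.57 mm/hr; total ≈ 55 mm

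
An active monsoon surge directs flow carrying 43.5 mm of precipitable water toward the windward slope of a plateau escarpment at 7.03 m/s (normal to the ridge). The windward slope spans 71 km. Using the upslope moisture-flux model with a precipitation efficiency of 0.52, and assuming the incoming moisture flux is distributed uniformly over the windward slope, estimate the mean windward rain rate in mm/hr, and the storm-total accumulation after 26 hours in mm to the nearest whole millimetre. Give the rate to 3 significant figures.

R ≈ 8.06 mm/hr; total ≈ 210 mm

Incoming column moisture flux per unit ridge length: F = V × PW = 7.03 × 43.5 = 305.805 mm·m/s.
Spread over the 71 km slope with efficiency ε = 0.52: R = ε·F/W = 0.52 × 305.805 / 71000 m = 2.240e-03 mm/s.
R = 2.240e-03 × 3600 = 8.06 mm/hr.
Over 26 h: total = 8.06 × 26 = 209.56 ≈ 210 mm.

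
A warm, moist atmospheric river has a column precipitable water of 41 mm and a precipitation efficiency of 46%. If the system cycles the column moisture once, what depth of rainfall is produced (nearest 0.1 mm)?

Rainfall = ε × PW = 0.46 × 41 = 18.9 mm.

rainfall ≈ 18.9 mm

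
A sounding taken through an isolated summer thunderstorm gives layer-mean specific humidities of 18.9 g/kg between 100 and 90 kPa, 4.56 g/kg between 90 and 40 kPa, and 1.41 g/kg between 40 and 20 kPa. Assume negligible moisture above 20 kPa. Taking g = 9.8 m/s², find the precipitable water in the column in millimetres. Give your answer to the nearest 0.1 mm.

PW ≈ 45.4 mm

Precipitable water is the column-integrated vapour mass per unit area: PW = (1/g) Σ q̄ Δp, with q in kg/kg and Δp in Pa (1 kg/m² of water = 1 mm).
Layer 100–90 kPa: Δp = 100 hPa = 10000 Pa, q̄ = 0.0189 kg/kg → 0.0189 × 10000 / 9.8 = 19.29 mm
Layer 90–40 kPa: Δp = 500 hPa = 50000 Pa, q̄ = 0.00456 kg/kg → 0.00456 × 50000 / 9.8 = 23.27 mm
Layer 40–20 kPa: Δp = 200 hPa = 20000 Pa, q̄ = 0.00141 kg/kg → 0.00141 × 20000 / 9.8 = 2.88 mm
PW = 19.29 + 23.27 + 2.88 = 45.44 ≈ 45.4 mm.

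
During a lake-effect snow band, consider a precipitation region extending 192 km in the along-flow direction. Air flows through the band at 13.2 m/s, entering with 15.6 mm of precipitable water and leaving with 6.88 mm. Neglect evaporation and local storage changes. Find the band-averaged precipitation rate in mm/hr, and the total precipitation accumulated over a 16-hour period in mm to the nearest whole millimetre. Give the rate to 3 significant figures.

Column moisture flux per unit crosswind length is F = V × PW.
Inflow: F_in = 13.2 × 15.6 = 205.92 mm·m/s
Outflow: F_out = 13.2 × 6.88 = 90.816 mm·m/s
Steady-state rate R = (F_in − F_out)/L = (205.92 − 90.816) / 192000 m = 5.995e-04 mm/s.
R = 5.995e-04 × 3600 = 2.16 mm/hr.
Over 16 h: total = 2.16 × 16 = 34.56 ≈ 35 mm.

R ≈ 2.16 mm/hr; total ≈ 35 mm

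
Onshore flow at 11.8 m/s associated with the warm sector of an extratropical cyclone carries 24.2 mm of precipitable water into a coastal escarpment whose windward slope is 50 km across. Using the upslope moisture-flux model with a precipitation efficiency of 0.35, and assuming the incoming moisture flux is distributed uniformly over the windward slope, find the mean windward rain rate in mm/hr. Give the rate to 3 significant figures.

Incoming column moisture flux per unit ridge length: F = V × PW = 11.8 × 24.2 = 285.56 mm·m/s.
Spread over the 50 km slope with efficiency ε = 0.35: R = ε·F/W = 0.35 × 285.56 / 50000 m = 1.999e-03 mm/s.
R = 1.999e-03 × 3600 = 7.20 mm/hr.

R ≈ 7.20 mm/hr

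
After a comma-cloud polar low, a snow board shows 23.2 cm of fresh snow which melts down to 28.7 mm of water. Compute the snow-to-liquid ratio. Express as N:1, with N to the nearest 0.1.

ratio ≈ 8.1

Ratio = snow depth / SWE = 232 mm / 28.7 mm = 8.1, i.e. 8.1:1.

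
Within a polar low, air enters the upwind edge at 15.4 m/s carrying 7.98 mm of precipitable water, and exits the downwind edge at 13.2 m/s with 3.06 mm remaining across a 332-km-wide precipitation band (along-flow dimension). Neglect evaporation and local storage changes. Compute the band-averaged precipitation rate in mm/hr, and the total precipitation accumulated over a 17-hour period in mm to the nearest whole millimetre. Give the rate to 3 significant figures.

Column moisture flux per unit crosswind length is F = V × PW.
Inflow: F_in = 15.4 × 7.98 = 122.892 mm·m/s
Outflow: F_out = 13.2 × 3.06 = 40.392 mm·m/s
Steady-state rate R = (F_in − F_out)/L = (122.892 − 40.392) / 332000 m = 2.485e-04 mm/s.
R = 2.485e-04 × 3600 = 0.895 mm/hr.
Over 17 h: total = 0.895 × 17 = 15.215 ≈ 15 mm.

R ≈ 0.895 mm/hr; total ≈ 15 mm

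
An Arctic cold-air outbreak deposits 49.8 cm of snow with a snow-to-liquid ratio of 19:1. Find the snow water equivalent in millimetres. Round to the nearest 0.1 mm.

SWE ≈ 26.2 mm

SWE = snow depth / ratio = 49.8 cm / 19 = 2.621 cm = 26.2 mm.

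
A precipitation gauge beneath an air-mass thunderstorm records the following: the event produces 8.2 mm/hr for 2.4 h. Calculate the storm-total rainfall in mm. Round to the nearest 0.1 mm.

Total = Σ Rᵢ Δtᵢ = 8.2 × 2.4
      = 19.68 = 19.7 mm.

total ≈ 19.7 mm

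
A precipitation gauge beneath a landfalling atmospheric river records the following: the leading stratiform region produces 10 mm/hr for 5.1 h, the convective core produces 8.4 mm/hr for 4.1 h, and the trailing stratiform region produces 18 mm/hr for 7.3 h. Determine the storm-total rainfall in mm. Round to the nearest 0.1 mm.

Total = Σ Rᵢ Δtᵢ = 10 × 5.1 + 8.4 × 4.1 + 18 × 7.3
      = 51 + 34.44 + 131.4 = 216.8 mm.

total ≈ 216.8 mm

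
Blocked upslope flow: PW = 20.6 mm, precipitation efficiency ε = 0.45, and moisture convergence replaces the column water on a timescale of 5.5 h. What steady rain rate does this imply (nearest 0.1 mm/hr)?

R ≈ 1.7 mm/hr

Each overturning extracts ε × PW = 0.45 × 20.6 = 9.27 mm.
Rate = ε·PW / τ = 9.27 / 5.5 h = 1.7 mm/hr.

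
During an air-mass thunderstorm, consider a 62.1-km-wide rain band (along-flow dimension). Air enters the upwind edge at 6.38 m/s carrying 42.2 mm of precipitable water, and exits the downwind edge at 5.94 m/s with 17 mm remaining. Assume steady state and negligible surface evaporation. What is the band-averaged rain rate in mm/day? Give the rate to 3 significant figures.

Column moisture flux per unit crosswind length is F = V × PW.
Inflow: F_in = 6.38 × 42.2 = 269.236 mm·m/s
Outflow: F_out = 5.94 × 17 = 100.98 mm·m/s
Steady-state rate R = (F_in − F_out)/L = (269.236 − 100.98) / 62100 m = 2.709e-03 mm/s.
R = 2.709e-03 × 3600 × 24 = 234 mm/day.

R ≈ 234 mm/day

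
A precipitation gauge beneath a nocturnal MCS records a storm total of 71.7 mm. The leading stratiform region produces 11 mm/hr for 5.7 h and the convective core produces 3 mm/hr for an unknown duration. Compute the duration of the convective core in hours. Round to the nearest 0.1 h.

duration ≈ 3.0 h

Known phases: 11 × 5.7 = 62.7 mm.
Remaining depth = 71.7 − 62.7 = 9 mm.
Duration = 9 / 3 = 3.0 h.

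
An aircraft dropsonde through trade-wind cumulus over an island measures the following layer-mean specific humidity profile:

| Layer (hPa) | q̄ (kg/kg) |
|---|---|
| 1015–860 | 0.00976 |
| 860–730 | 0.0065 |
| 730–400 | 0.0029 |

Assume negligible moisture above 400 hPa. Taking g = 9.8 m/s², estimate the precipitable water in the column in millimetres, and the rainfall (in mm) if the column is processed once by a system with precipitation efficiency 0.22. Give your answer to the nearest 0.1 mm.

PW ≈ 33.8 mm; rainfall ≈ 7.4 mm

Precipitable water is the column-integrated vapour mass per unit area: PW = (1/g) Σ q̄ Δp, with q in kg/kg and Δp in Pa (1 kg/m² of water = 1 mm).
Layer 1015–860 hPa: Δp = 155 hPa = 15500 Pa, q̄ = 0.00976 kg/kg → 0.00976 × 15500 / 9.8 = 15.44 mm
Layer 860–730 hPa: Δp = 130 hPa = 13000 Pa, q̄ = 0.0065 kg/kg → 0.0065 × 13000 / 9.8 = 8.62 mm
Layer 730–400 hPa: Δp = 330 hPa = 33000 Pa, q̄ = 0.0029 kg/kg → 0.0029 × 33000 / 9.8 = 9.77 mm
PW = 15.44 + 8.62 + 9.77 = 33.83 ≈ 33.8 mm.
Rainfall = ε × PW = 0.22 × 33.8 = 7.4 mm.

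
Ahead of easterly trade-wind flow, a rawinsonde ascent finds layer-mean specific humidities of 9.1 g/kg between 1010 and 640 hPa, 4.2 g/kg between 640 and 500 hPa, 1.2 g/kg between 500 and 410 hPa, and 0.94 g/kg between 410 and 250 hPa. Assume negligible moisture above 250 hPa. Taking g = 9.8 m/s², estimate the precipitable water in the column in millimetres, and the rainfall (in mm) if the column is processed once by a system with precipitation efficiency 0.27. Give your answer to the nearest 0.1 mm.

Precipitable water is the column-integrated vapour mass per unit area: PW = (1/g) Σ q̄ Δp, with q in kg/kg and Δp in Pa (1 kg/m² of water = 1 mm).
Layer 1010–640 hPa: Δp = 370 hPa = 37000 Pa, q̄ = 0.0091 kg/kg → 0.0091 × 37000 / 9.8 = 34.36 mm
Layer 640–500 hPa: Δp = 140 hPa = 14000 Pa, q̄ = 0.0042 kg/kg → 0.0042 × 14000 / 9.8 = 6.00 mm
Layer 500–410 hPa: Δp = 90 hPa = 9000 Pa, q̄ = 0.0012 kg/kg → 0.0012 × 9000 / 9.8 = 1.10 mm
Layer 410–250 hPa: Δp = 160 hPa = 16000 Pa, q̄ = 0.00094 kg/kg → 0.00094 × 16000 / 9.8 = 1.53 mm
PW = 34.36 + 6.00 + 1.10 + 1.53 = 42.99 ≈ 43.0 mm.
Rainfall = ε × PW = 0.27 × 43.0 = 11.6 mm.

PW ≈ 43.0 mm; rainfall ≈ 11.6 mm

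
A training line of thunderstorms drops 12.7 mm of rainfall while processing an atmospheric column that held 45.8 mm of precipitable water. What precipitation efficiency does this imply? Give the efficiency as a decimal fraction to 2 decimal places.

ε = rainfall / PW = 12.7 / 45.8 = 0.28.

ε ≈ 0.28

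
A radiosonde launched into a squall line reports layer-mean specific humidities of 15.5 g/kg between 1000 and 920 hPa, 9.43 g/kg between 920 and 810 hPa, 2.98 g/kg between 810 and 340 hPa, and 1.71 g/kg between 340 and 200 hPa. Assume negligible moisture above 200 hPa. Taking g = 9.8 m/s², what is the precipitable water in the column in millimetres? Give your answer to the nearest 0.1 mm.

PW ≈ 40.0 mm

Precipitable water is the column-integrated vapour mass per unit area: PW = (1/g) Σ q̄ Δp, with q in kg/kg and Δp in Pa (1 kg/m² of water = 1 mm).
Layer 1000–920 hPa: Δp = 80 hPa = 8000 Pa, q̄ = 0.0155 kg/kg → 0.0155 × 8000 / 9.8 = 12.65 mm
Layer 920–810 hPa: Δp = 110 hPa = 11000 Pa, q̄ = 0.00943 kg/kg → 0.00943 × 11000 / 9.8 = 10.58 mm
Layer 810–340 hPa: Δp = 470 hPa = 47000 Pa, q̄ = 0.00298 kg/kg → 0.00298 × 47000 / 9.8 = 14.29 mm
Layer 340–200 hPa: Δp = 140 hPa = 14000 Pa, q̄ = 0.00171 kg/kg → 0.00171 × 14000 / 9.8 = 2.44 mm
PW = 12.65 + 10.58 + 14.29 + 2.44 = 39.96 ≈ 40.0 mm.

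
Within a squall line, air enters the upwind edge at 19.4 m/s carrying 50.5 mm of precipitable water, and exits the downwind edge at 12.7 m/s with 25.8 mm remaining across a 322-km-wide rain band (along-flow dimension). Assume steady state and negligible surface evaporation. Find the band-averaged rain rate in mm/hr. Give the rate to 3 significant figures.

R ≈ 7.29 mm/hr

Column moisture flux per unit crosswind length is F = V × PW.
Inflow: F_in = 19.4 × 50.5 = 979.7 mm·m/s
Outflow: F_out = 12.7 × 25.8 = 327.66 mm·m/s
Steady-state rate R = (F_in − F_out)/L = (979.7 − 327.66) / 322000 m = 2.025e-03 mm/s.
R = 2.025e-03 × 3600 = 7.29 mm/hr.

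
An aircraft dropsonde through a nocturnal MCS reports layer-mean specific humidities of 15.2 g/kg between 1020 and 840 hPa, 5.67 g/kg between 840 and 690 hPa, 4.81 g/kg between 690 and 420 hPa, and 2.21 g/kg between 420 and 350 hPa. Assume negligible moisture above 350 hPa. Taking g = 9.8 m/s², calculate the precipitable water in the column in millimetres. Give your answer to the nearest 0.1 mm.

Precipitable water is the column-integrated vapour mass per unit area: PW = (1/g) Σ q̄ Δp, with q in kg/kg and Δp in Pa (1 kg/m² of water = 1 mm).
Layer 1020–840 hPa: Δp = 180 hPa = 18000 Pa, q̄ = 0.0152 kg/kg → 0.0152 × 18000 / 9.8 = 27.92 mm
Layer 840–690 hPa: Δp = 150 hPa = 15000 Pa, q̄ = 0.00567 kg/kg → 0.00567 × 15000 / 9.8 = 8.68 mm
Layer 690–420 hPa: Δp = 270 hPa = 27000 Pa, q̄ = 0.00481 kg/kg → 0.00481 × 27000 / 9.8 = 13.25 mm
Layer 420–350 hPa: Δp = 70 hPa = 7000 Pa, q̄ = 0.00221 kg/kg → 0.00221 × 7000 / 9.8 = 1.58 mm
PW = 27.92 + 8.68 + 13.25 + 1.58 = 51.43 ≈ 51.4 mm.

PW ≈ 51.4 mm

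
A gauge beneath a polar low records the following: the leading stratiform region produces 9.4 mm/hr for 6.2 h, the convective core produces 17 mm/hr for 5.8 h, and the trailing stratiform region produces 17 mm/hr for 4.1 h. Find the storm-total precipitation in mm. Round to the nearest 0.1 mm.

total ≈ 226.6 mm

Total = Σ Rᵢ Δtᵢ = 9.4 × 6.2 + 17 × 5.8 + 17 × 4.1
      = 58.28 + 98.6 + 69.7 = 226.6 mm.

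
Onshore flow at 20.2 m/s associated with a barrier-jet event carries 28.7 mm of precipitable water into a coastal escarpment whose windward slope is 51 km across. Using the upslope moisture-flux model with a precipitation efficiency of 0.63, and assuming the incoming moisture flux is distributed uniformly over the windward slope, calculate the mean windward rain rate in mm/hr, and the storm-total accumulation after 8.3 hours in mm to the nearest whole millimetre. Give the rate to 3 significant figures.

Incoming column moisture flux per unit ridge length: F = V × PW = 20.2 × 28.7 = 579.74 mm·m/s.
Spread over the 51 km slope with efficiency ε = 0.63: R = ε·F/W = 0.63 × 579.74 / 51000 m = 7.161e-03 mm/s.
R = 7.161e-03 × 3600 = 25.8 mm/hr.
Over 8.3 h: total = 25.8 × 8.3 = 214.14 ≈ 214 mm.

R ≈ 25.8 mm/hr; total ≈ 214 mm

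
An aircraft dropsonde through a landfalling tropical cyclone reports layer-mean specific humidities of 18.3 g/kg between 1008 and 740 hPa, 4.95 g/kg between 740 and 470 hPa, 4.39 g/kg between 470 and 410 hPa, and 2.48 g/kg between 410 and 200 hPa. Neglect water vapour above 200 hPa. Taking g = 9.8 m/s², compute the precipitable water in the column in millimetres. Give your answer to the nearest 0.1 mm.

PW ≈ 71.7 mm

Precipitable water is the column-integrated vapour mass per unit area: PW = (1/g) Σ q̄ Δp, with q in kg/kg and Δp in Pa (1 kg/m² of water = 1 mm).
Layer 1008–740 hPa: Δp = 268 hPa = 26800 Pa, q̄ = 0.0183 kg/kg → 0.0183 × 26800 / 9.8 = 50.04 mm
Layer 740–470 hPa: Δp = 270 hPa = 27000 Pa, q̄ = 0.00495 kg/kg → 0.00495 × 27000 / 9.8 = 13.64 mm
Layer 470–410 hPa: Δp = 60 hPa = 6000 Pa, q̄ = 0.00439 kg/kg → 0.00439 × 6000 / 9.8 = 2.69 mm
Layer 410–200 hPa: Δp = 210 hPa = 21000 Pa, q̄ = 0.00248 kg/kg → 0.00248 × 21000 / 9.8 = 5.31 mm
PW = 50.04 + 13.64 + 2.69 + 5.31 = 71.68 ≈ 71.7 mm.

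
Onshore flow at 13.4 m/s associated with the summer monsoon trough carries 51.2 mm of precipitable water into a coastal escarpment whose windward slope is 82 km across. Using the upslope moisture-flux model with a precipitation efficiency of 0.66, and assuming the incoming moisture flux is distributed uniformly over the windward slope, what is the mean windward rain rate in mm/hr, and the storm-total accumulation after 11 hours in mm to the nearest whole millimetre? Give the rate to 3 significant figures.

Incoming column moisture flux per unit ridge length: F = V × PW = 13.4 × 51.2 = 686.08 mm·m/s.
Spread over the 82 km slope with efficiency ε = 0.66: R = ε·F/W = 0.66 × 686.08 / 82000 m = 5.522e-03 mm/s.
R = 5.522e-03 × 3600 = 19.9 mm/hr.
Over 11 h: total = 19.9 × 11 = 218.9 ≈ 219 mm.

R ≈ 19.9 mm/hr; total ≈ 219 mm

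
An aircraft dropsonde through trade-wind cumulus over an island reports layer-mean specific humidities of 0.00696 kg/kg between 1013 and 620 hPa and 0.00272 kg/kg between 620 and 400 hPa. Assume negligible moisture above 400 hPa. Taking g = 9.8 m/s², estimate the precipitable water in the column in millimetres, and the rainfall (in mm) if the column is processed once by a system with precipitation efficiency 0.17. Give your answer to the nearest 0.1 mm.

PW ≈ 34.0 mm; rainfall ≈ 5.8 mm

Precipitable water is the column-integrated vapour mass per unit area: PW = (1/g) Σ q̄ Δp, with q in kg/kg and Δp in Pa (1 kg/m² of water = 1 mm).
Layer 1013–620 hPa: Δp = 393 hPa = 39300 Pa, q̄ = 0.00696 kg/kg → 0.00696 × 39300 / 9.8 = 27.91 mm
Layer 620–400 hPa: Δp = 220 hPa = 22000 Pa, q̄ = 0.00272 kg/kg → 0.00272 × 22000 / 9.8 = 6.11 mm
PW = 27.91 + 6.11 = 34.02 ≈ 34.0 mm.
Rainfall = ε × PW = 0.17 × 34.0 = 5.8 mm.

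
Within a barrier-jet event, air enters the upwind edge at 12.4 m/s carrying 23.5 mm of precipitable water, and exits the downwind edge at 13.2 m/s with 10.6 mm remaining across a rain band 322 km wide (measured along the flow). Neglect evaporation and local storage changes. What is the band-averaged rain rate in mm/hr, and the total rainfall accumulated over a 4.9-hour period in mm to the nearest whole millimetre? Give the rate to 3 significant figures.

Column moisture flux per unit crosswind length is F = V × PW.
Inflow: F_in = 12.4 × 23.5 = 291.4 mm·m/s
Outflow: F_out = 13.2 × 10.6 = 139.92 mm·m/s
Steady-state rate R = (F_in − F_out)/L = (291.4 − 139.92) / 322000 m = 4.704e-04 mm/s.
R = 4.704e-04 × 3600 = 1.69 mm/hr.
Over 4.9 h: total = 1.69 × 4.9 = 8.281 ≈ 8 mm.

R ≈ 1.69 mm/hr; total ≈ 8 mm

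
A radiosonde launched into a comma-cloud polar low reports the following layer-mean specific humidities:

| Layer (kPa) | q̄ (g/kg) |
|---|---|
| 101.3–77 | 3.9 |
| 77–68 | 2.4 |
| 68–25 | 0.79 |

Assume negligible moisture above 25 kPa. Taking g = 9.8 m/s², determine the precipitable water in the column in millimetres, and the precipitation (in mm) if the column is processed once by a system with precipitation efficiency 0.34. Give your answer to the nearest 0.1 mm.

PW ≈ 15.3 mm; precipitation ≈ 5.2 mm

Precipitable water is the column-integrated vapour mass per unit area: PW = (1/g) Σ q̄ Δp, with q in kg/kg and Δp in Pa (1 kg/m² of water = 1 mm).
Layer 101.3–77 kPa: Δp = 243 hPa = 24300 Pa, q̄ = 0.0039 kg/kg → 0.0039 × 24300 / 9.8 = 9.67 mm
Layer 77–68 kPa: Δp = 90 hPa = 9000 Pa, q̄ = 0.0024 kg/kg → 0.0024 × 9000 / 9.8 = 2.20 mm
Layer 68–25 kPa: Δp = 430 hPa = 43000 Pa, q̄ = 0.00079 kg/kg → 0.00079 × 43000 / 9.8 = 3.47 mm
PW = 9.67 + 2.20 + 3.47 = 15.34 ≈ 15.3 mm.
Precipitation = ε × PW = 0.34 × 15.3 = 5.2 mm.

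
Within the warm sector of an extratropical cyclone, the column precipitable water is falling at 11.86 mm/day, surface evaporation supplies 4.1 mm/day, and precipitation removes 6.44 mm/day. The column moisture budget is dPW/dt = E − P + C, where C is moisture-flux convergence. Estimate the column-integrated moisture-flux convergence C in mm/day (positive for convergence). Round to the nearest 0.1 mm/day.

dPW/dt = -11.86 mm/day.
C = dPW/dt − E + P = (-11.86) − 4.1 + 6.44 = -9.5 mm/day.

C ≈ -9.5 mm/day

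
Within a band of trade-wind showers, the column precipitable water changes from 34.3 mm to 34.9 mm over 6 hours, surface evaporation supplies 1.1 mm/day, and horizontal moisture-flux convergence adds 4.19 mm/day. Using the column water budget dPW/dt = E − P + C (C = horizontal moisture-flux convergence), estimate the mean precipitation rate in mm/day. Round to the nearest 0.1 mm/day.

dPW/dt = (34.9 − 34.3) mm / (6/24 day) = +2.400 mm/day.
P = E + C − dPW/dt = 1.1 + (4.19) − (+2.400) = 2.9 mm/day.

P ≈ 2.9 mm/day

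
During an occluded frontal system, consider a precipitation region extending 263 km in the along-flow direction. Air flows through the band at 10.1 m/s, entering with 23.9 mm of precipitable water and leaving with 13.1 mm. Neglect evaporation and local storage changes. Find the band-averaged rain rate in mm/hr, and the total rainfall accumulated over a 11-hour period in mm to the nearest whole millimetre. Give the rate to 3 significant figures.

Column moisture flux per unit crosswind length is F = V × PW.
Inflow: F_in = 10.1 × 23.9 = 241.39 mm·m/s
Outflow: F_out = 10.1 × 13.1 = 132.31 mm·m/s
Steady-state rate R = (F_in − F_out)/L = (241.39 − 132.31) / 263000 m = 4.148e-04 mm/s.
R = 4.148e-04 × 3600 = 1.49 mm/hr.
Over 11 h: total = 1.49 × 11 = 16.39 ≈ 16 mm.

R ≈ 1.49 mm/hr; total ≈ 16 mm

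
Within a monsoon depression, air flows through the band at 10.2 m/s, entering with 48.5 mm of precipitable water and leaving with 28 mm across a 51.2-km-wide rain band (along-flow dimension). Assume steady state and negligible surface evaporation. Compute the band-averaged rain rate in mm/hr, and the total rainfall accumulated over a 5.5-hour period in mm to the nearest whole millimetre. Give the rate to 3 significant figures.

R ≈ 14.7 mm/hr; total ≈ 81 mm

Column moisture flux per unit crosswind length is F = V × PW.
Inflow: F_in = 10.2 × 48.5 = 494.7 mm·m/s
Outflow: F_out = 10.2 × 28 = 285.6 mm·m/s
Steady-state rate R = (F_in − F_out)/L = (494.7 − 285.6) / 51200 m = 4.084e-03 mm/s.
R = 4.084e-03 × 3600 = 14.7 mm/hr.
Over 5.5 h: total = 14.7 × 5.5 = 80.85 ≈ 81 mm.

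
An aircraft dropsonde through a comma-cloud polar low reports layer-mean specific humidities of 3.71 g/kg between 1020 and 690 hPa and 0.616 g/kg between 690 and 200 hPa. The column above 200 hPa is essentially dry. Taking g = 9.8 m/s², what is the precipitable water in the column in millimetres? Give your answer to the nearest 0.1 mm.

PW ≈ 15.6 mm

Precipitable water is the column-integrated vapour mass per unit area: PW = (1/g) Σ q̄ Δp, with q in kg/kg and Δp in Pa (1 kg/m² of water = 1 mm).
Layer 1020–690 hPa: Δp = 330 hPa = 33000 Pa, q̄ = 0.00371 kg/kg → 0.00371 × 33000 / 9.8 = 12.49 mm
Layer 690–200 hPa: Δp = 490 hPa = 49000 Pa, q̄ = 0.000616 kg/kg → 0.000616 × 49000 / 9.8 = 3.08 mm
PW = 12.49 + 3.08 = 15.57 ≈ 15.6 mm.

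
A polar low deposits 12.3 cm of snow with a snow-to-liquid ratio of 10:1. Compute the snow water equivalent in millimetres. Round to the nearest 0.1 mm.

SWE = snow depth / ratio = 12.3 cm / 10 = 1.230 cm = 12.3 mm.

SWE ≈ 12.3 mm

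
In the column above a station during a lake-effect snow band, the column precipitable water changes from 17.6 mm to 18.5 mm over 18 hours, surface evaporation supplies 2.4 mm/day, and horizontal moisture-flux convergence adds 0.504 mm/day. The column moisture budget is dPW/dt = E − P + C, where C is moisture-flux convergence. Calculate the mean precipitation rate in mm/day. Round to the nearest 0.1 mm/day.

P ≈ 1.7 mm/day

dPW/dt = (18.5 − 17.6) mm / (18/24 day) = +1.200 mm/day.
P = E + C − dPW/dt = 2.4 + (0.504) − (+1.200) = 1.7 mm/day.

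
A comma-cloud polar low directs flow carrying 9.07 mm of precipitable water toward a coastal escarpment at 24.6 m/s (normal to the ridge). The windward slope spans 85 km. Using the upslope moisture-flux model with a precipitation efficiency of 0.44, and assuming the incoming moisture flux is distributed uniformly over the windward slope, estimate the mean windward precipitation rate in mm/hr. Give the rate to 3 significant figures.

R ≈ 4.16 mm/hr

Incoming column moisture flux per unit ridge length: F = V × PW = 24.6 × 9.07 = 223.122 mm·m/s.
Spread over the 85 km slope with efficiency ε = 0.44: R = ε·F/W = 0.44 × 223.122 / 85000 m = 1.155e-03 mm/s.
R = 1.155e-03 × 3600 = 4.16 mm/hr.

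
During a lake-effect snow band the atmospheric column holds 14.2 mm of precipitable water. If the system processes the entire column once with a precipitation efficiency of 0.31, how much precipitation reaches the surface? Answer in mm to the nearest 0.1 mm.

precipitation ≈ 4.4 mm

Precipitation = ε × PW = 0.31 × 14.2 = 4.4 mm.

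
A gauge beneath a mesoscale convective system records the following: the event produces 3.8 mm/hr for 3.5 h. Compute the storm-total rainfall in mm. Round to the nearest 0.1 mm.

Total = Σ Rᵢ Δtᵢ = 3.8 × 3.5
      = 13.3 = 13.3 mm.

total ≈ 13.3 mm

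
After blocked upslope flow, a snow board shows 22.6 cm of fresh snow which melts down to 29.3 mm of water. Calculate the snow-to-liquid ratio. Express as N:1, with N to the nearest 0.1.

ratio ≈ 7.7

Ratio = snow depth / SWE = 226 mm / 29.3 mm = 7.7, i.e. 7.7:1.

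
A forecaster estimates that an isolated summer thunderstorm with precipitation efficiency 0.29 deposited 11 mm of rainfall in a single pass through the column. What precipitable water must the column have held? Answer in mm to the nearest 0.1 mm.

PW = rainfall / ε = 11 / 0.29 = 37.9 mm.

PW ≈ 37.9 mm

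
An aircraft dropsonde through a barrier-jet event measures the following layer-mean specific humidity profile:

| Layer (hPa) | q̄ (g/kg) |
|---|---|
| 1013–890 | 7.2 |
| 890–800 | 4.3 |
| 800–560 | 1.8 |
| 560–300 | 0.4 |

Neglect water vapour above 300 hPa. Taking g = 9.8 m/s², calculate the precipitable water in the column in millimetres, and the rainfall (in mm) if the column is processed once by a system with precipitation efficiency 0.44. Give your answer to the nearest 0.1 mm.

PW ≈ 18.5 mm; rainfall ≈ 8.1 mm

Precipitable water is the column-integrated vapour mass per unit area: PW = (1/g) Σ q̄ Δp, with q in kg/kg and Δp in Pa (1 kg/m² of water = 1 mm).
Layer 1013–890 hPa: Δp = 123 hPa = 12300 Pa, q̄ = 0.0072 kg/kg → 0.0072 × 12300 / 9.8 = 9.04 mm
Layer 890–800 hPa: Δp = 90 hPa = 9000 Pa, q̄ = 0.0043 kg/kg → 0.0043 × 9000 / 9.8 = 3.95 mm
Layer 800–560 hPa: Δp = 240 hPa = 24000 Pa, q̄ = 0.0018 kg/kg → 0.0018 × 24000 / 9.8 = 4.41 mm
Layer 560–300 hPa: Δp = 260 hPa = 26000 Pa, q̄ = 0.0004 kg/kg → 0.0004 × 26000 / 9.8 = 1.06 mm
PW = 9.04 + 3.95 + 4.41 + 1.06 = 18.46 ≈ 18.5 mm.
Rainfall = ε × PW = 0.44 × 18.5 = 8.1 mm.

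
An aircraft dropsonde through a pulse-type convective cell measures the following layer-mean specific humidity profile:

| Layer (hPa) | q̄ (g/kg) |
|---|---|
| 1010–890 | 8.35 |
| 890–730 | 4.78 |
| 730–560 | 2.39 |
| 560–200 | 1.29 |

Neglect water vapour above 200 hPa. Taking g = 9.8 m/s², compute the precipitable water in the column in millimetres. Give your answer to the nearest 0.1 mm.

Precipitable water is the column-integrated vapour mass per unit area: PW = (1/g) Σ q̄ Δp, with q in kg/kg and Δp in Pa (1 kg/m² of water = 1 mm).
Layer 1010–890 hPa: Δp = 120 hPa = 12000 Pa, q̄ = 0.00835 kg/kg → 0.00835 × 12000 / 9.8 = 10.22 mm
Layer 890–730 hPa: Δp = 160 hPa = 16000 Pa, q̄ = 0.00478 kg/kg → 0.00478 × 16000 / 9.8 = 7.80 mm
Layer 730–560 hPa: Δp = 170 hPa = 17000 Pa, q̄ = 0.00239 kg/kg → 0.00239 × 17000 / 9.8 = 4.15 mm
Layer 560–200 hPa: Δp = 360 hPa = 36000 Pa, q̄ = 0.00129 kg/kg → 0.00129 × 36000 / 9.8 = 4.74 mm
PW = 10.22 + 7.80 + 4.15 + 4.74 = 26.91 ≈ 26.9 mm.

PW ≈ 26.9 mm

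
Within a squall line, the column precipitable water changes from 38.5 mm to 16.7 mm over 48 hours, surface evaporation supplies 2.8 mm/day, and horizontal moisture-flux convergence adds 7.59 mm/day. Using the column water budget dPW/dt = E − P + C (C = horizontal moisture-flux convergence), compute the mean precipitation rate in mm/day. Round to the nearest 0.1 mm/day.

dPW/dt = (16.7 − 38.5) mm / (48/24 day) = -10.900 mm/day.
P = E + C − dPW/dt = 2.8 + (7.59) − (-10.900) = 21.3 mm/day.

P ≈ 21.3 mm/day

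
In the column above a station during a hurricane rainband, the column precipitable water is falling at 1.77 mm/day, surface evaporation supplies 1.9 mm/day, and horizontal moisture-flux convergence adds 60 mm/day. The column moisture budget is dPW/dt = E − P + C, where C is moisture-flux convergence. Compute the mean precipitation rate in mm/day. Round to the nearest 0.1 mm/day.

P ≈ 63.7 mm/day

dPW/dt = -1.77 mm/day.
P = E + C − dPW/dt = 1.9 + (60) − (-1.77) = 63.7 mm/day.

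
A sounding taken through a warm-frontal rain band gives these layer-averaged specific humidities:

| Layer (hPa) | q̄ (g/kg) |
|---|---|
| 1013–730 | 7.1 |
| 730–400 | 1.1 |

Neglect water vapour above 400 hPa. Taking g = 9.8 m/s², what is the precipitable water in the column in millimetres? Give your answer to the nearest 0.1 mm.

PW ≈ 24.2 mm

Precipitable water is the column-integrated vapour mass per unit area: PW = (1/g) Σ q̄ Δp, with q in kg/kg and Δp in Pa (1 kg/m² of water = 1 mm).
Layer 1013–730 hPa: Δp = 283 hPa = 28300 Pa, q̄ = 0.0071 kg/kg → 0.0071 × 28300 / 9.8 = 20.50 mm
Layer 730–400 hPa: Δp = 330 hPa = 33000 Pa, q̄ = 0.0011 kg/kg → 0.0011 × 33000 / 9.8 = 3.70 mm
PW = 20.50 + 3.70 = 24.20 ≈ 24.2 mm.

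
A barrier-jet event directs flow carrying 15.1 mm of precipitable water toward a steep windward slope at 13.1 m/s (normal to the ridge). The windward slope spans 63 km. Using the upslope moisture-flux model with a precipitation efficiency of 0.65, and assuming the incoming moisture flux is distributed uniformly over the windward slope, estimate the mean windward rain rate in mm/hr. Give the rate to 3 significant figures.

Incoming column moisture flux per unit ridge length: F = V × PW = 13.1 × 15.1 = 197.81 mm·m/s.
Spread over the 63 km slope with efficiency ε = 0.65: R = ε·F/W = 0.65 × 197.81 / 63000 m = 2.041e-03 mm/s.
R = 2.041e-03 × 3600 = 7.35 mm/hr.

R ≈ 7.35 mm/hr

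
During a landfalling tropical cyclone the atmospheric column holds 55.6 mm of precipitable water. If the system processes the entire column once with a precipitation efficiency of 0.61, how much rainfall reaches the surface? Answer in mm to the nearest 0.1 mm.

Rainfall = ε × PW = 0.61 × 55.6 = 33.9 mm.

rainfall ≈ 33.9 mm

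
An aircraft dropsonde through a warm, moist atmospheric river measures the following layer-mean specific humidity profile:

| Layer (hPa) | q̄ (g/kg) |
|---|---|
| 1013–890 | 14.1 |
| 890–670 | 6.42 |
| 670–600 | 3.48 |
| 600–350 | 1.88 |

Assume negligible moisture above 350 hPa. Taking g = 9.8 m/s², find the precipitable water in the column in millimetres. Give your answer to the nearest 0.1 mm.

PW ≈ 39.4 mm

Precipitable water is the column-integrated vapour mass per unit area: PW = (1/g) Σ q̄ Δp, with q in kg/kg and Δp in Pa (1 kg/m² of water = 1 mm).
Layer 1013–890 hPa: Δp = 123 hPa = 12300 Pa, q̄ = 0.0141 kg/kg → 0.0141 × 12300 / 9.8 = 17.70 mm
Layer 890–670 hPa: Δp = 220 hPa = 22000 Pa, q̄ = 0.00642 kg/kg → 0.00642 × 22000 / 9.8 = 14.41 mm
Layer 670–600 hPa: Δp = 70 hPa = 7000 Pa, q̄ = 0.00348 kg/kg → 0.00348 × 7000 / 9.8 = 2.49 mm
Layer 600–350 hPa: Δp = 250 hPa = 25000 Pa, q̄ = 0.00188 kg/kg → 0.00188 × 25000 / 9.8 = 4.80 mm
PW = 17.70 + 14.41 + 2.49 + 4.80 = 39.40 ≈ 39.4 mm.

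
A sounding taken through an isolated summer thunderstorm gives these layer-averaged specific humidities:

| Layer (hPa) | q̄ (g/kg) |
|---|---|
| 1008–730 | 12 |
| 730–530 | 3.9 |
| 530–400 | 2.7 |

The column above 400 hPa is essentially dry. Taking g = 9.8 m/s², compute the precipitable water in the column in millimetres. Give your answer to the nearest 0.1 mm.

PW ≈ 45.6 mm

Precipitable water is the column-integrated vapour mass per unit area: PW = (1/g) Σ q̄ Δp, with q in kg/kg and Δp in Pa (1 kg/m² of water = 1 mm).
Layer 1008–730 hPa: Δp = 278 hPa = 27800 Pa, q̄ = 0.012 kg/kg → 0.012 × 27800 / 9.8 = 34.04 mm
Layer 730–530 hPa: Δp = 200 hPa = 20000 Pa, q̄ = 0.0039 kg/kg → 0.0039 × 20000 / 9.8 = 7.96 mm
Layer 530–400 hPa: Δp = 130 hPa = 13000 Pa, q̄ = 0.0027 kg/kg → 0.0027 × 13000 / 9.8 = 3.58 mm
PW = 34.04 + 7.96 + 3.58 = 45.58 ≈ 45.6 mm.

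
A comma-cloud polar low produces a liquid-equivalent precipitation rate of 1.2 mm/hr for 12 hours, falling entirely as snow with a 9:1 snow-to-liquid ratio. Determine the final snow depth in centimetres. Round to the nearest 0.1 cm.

Liquid-equivalent depth = 1.2 × 12 = 14.4 mm.
Snow depth = 14.4 mm × 9 = 129.6 mm = 13.0 cm.

snow depth ≈ 13.0 cm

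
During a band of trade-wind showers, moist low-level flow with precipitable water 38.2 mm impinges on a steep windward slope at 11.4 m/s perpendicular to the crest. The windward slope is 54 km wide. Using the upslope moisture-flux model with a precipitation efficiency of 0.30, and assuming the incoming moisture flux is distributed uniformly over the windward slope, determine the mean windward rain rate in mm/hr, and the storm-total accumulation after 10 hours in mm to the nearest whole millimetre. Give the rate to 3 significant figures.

Incoming column moisture flux per unit ridge length: F = V × PW = 11.4 × 38.2 = 435.48 mm·m/s.
Spread over the 54 km slope with efficiency ε = 0.30: R = ε·F/W = 0.30 × 435.48 / 54000 m = 2.419e-03 mm/s.
R = 2.419e-03 × 3600 = 8.71 mm/hr.
Over 10 h: total = 8.71 × 10 = 87.1 ≈ 87 mm.

R ≈ 8.71 mm/hr; total ≈ 87 mm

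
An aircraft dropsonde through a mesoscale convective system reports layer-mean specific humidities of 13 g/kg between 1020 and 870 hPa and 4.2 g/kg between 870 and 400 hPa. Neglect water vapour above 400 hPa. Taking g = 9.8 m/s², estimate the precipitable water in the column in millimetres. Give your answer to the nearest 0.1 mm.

PW ≈ 40.0 mm

Precipitable water is the column-integrated vapour mass per unit area: PW = (1/g) Σ q̄ Δp, with q in kg/kg and Δp in Pa (1 kg/m² of water = 1 mm).
Layer 1020–870 hPa: Δp = 150 hPa = 15000 Pa, q̄ = 0.013 kg/kg → 0.013 × 15000 / 9.8 = 19.90 mm
Layer 870–400 hPa: Δp = 470 hPa = 47000 Pa, q̄ = 0.0042 kg/kg → 0.0042 × 47000 / 9.8 = 20.14 mm
PW = 19.90 + 20.14 = 40.04 ≈ 40.0 mm.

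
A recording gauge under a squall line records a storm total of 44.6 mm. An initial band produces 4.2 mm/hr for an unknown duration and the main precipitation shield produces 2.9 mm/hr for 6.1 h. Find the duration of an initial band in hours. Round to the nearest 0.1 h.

duration ≈ 6.4 h

Known phases: 2.9 × 6.1 = 17.69 mm.
Remaining depth = 44.6 − 17.69 = 26.91 mm.
Duration = 26.91 / 4.2 = 6.4 h.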